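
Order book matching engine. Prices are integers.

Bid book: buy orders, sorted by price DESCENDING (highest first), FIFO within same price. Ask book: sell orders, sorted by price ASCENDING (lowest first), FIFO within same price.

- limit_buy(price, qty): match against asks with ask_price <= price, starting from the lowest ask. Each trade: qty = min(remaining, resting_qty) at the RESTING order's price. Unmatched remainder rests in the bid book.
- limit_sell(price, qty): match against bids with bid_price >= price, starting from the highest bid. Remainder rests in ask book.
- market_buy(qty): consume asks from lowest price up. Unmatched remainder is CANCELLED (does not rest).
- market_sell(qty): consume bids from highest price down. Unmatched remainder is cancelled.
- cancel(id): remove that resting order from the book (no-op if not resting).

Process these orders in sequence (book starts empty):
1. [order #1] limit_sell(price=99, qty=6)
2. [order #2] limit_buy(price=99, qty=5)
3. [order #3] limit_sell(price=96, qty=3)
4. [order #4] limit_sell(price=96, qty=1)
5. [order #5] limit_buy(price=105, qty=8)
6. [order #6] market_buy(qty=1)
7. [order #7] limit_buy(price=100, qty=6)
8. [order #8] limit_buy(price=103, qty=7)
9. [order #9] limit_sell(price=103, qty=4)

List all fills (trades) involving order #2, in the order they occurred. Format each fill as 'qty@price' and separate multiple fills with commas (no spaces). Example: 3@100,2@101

Answer: 5@99

Derivation:
After op 1 [order #1] limit_sell(price=99, qty=6): fills=none; bids=[-] asks=[#1:6@99]
After op 2 [order #2] limit_buy(price=99, qty=5): fills=#2x#1:5@99; bids=[-] asks=[#1:1@99]
After op 3 [order #3] limit_sell(price=96, qty=3): fills=none; bids=[-] asks=[#3:3@96 #1:1@99]
After op 4 [order #4] limit_sell(price=96, qty=1): fills=none; bids=[-] asks=[#3:3@96 #4:1@96 #1:1@99]
After op 5 [order #5] limit_buy(price=105, qty=8): fills=#5x#3:3@96 #5x#4:1@96 #5x#1:1@99; bids=[#5:3@105] asks=[-]
After op 6 [order #6] market_buy(qty=1): fills=none; bids=[#5:3@105] asks=[-]
After op 7 [order #7] limit_buy(price=100, qty=6): fills=none; bids=[#5:3@105 #7:6@100] asks=[-]
After op 8 [order #8] limit_buy(price=103, qty=7): fills=none; bids=[#5:3@105 #8:7@103 #7:6@100] asks=[-]
After op 9 [order #9] limit_sell(price=103, qty=4): fills=#5x#9:3@105 #8x#9:1@103; bids=[#8:6@103 #7:6@100] asks=[-]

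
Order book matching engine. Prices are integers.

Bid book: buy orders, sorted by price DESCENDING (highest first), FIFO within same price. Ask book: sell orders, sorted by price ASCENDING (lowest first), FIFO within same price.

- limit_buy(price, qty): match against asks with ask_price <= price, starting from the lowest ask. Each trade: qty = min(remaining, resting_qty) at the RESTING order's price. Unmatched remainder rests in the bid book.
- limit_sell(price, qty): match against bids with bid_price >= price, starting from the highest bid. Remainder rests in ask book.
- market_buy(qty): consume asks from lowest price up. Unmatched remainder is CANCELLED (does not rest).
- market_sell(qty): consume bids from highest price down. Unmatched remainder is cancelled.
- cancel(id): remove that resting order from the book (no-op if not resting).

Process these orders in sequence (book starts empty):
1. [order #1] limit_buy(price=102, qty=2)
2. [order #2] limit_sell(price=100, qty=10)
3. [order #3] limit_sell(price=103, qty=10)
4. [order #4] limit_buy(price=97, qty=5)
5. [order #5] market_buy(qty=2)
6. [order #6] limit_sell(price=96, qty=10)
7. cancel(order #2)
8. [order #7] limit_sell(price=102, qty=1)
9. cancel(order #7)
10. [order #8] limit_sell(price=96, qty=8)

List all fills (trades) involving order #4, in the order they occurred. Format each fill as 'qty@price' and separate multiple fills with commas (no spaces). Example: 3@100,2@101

After op 1 [order #1] limit_buy(price=102, qty=2): fills=none; bids=[#1:2@102] asks=[-]
After op 2 [order #2] limit_sell(price=100, qty=10): fills=#1x#2:2@102; bids=[-] asks=[#2:8@100]
After op 3 [order #3] limit_sell(price=103, qty=10): fills=none; bids=[-] asks=[#2:8@100 #3:10@103]
After op 4 [order #4] limit_buy(price=97, qty=5): fills=none; bids=[#4:5@97] asks=[#2:8@100 #3:10@103]
After op 5 [order #5] market_buy(qty=2): fills=#5x#2:2@100; bids=[#4:5@97] asks=[#2:6@100 #3:10@103]
After op 6 [order #6] limit_sell(price=96, qty=10): fills=#4x#6:5@97; bids=[-] asks=[#6:5@96 #2:6@100 #3:10@103]
After op 7 cancel(order #2): fills=none; bids=[-] asks=[#6:5@96 #3:10@103]
After op 8 [order #7] limit_sell(price=102, qty=1): fills=none; bids=[-] asks=[#6:5@96 #7:1@102 #3:10@103]
After op 9 cancel(order #7): fills=none; bids=[-] asks=[#6:5@96 #3:10@103]
After op 10 [order #8] limit_sell(price=96, qty=8): fills=none; bids=[-] asks=[#6:5@96 #8:8@96 #3:10@103]

Answer: 5@97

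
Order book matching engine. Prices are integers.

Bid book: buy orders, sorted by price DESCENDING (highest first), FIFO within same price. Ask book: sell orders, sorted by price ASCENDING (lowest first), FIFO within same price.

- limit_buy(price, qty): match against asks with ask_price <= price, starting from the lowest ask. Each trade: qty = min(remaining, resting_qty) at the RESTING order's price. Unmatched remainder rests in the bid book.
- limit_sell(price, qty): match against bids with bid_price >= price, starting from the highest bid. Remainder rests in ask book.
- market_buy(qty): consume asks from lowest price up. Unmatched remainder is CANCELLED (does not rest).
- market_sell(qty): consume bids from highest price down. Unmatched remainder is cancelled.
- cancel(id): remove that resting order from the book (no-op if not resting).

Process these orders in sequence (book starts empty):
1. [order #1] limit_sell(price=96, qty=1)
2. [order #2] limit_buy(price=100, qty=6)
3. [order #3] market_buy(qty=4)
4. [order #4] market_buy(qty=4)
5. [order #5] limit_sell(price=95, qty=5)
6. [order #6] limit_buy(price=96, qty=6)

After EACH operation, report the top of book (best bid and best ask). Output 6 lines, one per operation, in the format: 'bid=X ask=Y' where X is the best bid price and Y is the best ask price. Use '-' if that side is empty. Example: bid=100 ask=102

After op 1 [order #1] limit_sell(price=96, qty=1): fills=none; bids=[-] asks=[#1:1@96]
After op 2 [order #2] limit_buy(price=100, qty=6): fills=#2x#1:1@96; bids=[#2:5@100] asks=[-]
After op 3 [order #3] market_buy(qty=4): fills=none; bids=[#2:5@100] asks=[-]
After op 4 [order #4] market_buy(qty=4): fills=none; bids=[#2:5@100] asks=[-]
After op 5 [order #5] limit_sell(price=95, qty=5): fills=#2x#5:5@100; bids=[-] asks=[-]
After op 6 [order #6] limit_buy(price=96, qty=6): fills=none; bids=[#6:6@96] asks=[-]

Answer: bid=- ask=96
bid=100 ask=-
bid=100 ask=-
bid=100 ask=-
bid=- ask=-
bid=96 ask=-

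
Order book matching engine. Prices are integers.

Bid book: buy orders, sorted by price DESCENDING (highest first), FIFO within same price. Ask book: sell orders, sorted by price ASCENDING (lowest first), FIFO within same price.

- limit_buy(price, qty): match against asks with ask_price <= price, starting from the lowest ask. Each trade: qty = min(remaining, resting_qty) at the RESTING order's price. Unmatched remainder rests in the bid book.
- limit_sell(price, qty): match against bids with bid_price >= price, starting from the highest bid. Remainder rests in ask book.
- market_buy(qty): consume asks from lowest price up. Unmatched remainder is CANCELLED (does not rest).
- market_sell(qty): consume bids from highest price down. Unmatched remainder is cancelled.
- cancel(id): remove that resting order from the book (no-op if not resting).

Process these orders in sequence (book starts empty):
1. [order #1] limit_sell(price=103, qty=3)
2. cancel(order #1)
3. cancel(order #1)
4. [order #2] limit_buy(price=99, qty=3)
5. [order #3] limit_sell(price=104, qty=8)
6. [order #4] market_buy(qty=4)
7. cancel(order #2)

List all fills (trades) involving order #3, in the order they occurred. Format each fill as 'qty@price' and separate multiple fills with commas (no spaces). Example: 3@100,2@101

After op 1 [order #1] limit_sell(price=103, qty=3): fills=none; bids=[-] asks=[#1:3@103]
After op 2 cancel(order #1): fills=none; bids=[-] asks=[-]
After op 3 cancel(order #1): fills=none; bids=[-] asks=[-]
After op 4 [order #2] limit_buy(price=99, qty=3): fills=none; bids=[#2:3@99] asks=[-]
After op 5 [order #3] limit_sell(price=104, qty=8): fills=none; bids=[#2:3@99] asks=[#3:8@104]
After op 6 [order #4] market_buy(qty=4): fills=#4x#3:4@104; bids=[#2:3@99] asks=[#3:4@104]
After op 7 cancel(order #2): fills=none; bids=[-] asks=[#3:4@104]

Answer: 4@104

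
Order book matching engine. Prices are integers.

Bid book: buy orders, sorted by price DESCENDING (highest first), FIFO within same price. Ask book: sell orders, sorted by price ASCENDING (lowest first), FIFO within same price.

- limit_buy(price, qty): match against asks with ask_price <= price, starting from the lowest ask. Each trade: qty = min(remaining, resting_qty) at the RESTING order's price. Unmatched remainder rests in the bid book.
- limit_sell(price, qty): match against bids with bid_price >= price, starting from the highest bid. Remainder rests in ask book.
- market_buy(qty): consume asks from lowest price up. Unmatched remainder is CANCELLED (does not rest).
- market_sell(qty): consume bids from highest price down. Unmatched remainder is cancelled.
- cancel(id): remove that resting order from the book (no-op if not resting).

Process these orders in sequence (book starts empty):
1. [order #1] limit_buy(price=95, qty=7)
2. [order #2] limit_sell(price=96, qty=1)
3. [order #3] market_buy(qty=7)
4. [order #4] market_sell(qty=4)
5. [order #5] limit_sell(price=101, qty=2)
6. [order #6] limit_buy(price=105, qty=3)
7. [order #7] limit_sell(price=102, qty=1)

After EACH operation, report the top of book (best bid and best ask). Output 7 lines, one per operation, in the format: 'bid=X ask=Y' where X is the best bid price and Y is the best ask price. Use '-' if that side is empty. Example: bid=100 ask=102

After op 1 [order #1] limit_buy(price=95, qty=7): fills=none; bids=[#1:7@95] asks=[-]
After op 2 [order #2] limit_sell(price=96, qty=1): fills=none; bids=[#1:7@95] asks=[#2:1@96]
After op 3 [order #3] market_buy(qty=7): fills=#3x#2:1@96; bids=[#1:7@95] asks=[-]
After op 4 [order #4] market_sell(qty=4): fills=#1x#4:4@95; bids=[#1:3@95] asks=[-]
After op 5 [order #5] limit_sell(price=101, qty=2): fills=none; bids=[#1:3@95] asks=[#5:2@101]
After op 6 [order #6] limit_buy(price=105, qty=3): fills=#6x#5:2@101; bids=[#6:1@105 #1:3@95] asks=[-]
After op 7 [order #7] limit_sell(price=102, qty=1): fills=#6x#7:1@105; bids=[#1:3@95] asks=[-]

Answer: bid=95 ask=-
bid=95 ask=96
bid=95 ask=-
bid=95 ask=-
bid=95 ask=101
bid=105 ask=-
bid=95 ask=-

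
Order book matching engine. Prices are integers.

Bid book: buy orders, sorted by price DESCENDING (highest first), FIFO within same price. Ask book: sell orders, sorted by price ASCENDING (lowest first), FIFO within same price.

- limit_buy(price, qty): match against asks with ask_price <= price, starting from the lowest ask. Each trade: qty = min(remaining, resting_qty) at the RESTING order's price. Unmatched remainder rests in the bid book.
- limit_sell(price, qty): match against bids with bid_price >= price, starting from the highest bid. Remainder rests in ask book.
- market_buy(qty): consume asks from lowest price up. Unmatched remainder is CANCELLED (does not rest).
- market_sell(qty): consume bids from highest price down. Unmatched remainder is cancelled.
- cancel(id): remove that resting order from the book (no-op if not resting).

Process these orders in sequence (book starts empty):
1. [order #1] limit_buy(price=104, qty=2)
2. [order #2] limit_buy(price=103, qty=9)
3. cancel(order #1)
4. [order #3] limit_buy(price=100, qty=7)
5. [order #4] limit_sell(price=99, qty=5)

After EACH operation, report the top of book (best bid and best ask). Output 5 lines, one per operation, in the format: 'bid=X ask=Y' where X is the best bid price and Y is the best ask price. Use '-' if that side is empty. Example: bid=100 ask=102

After op 1 [order #1] limit_buy(price=104, qty=2): fills=none; bids=[#1:2@104] asks=[-]
After op 2 [order #2] limit_buy(price=103, qty=9): fills=none; bids=[#1:2@104 #2:9@103] asks=[-]
After op 3 cancel(order #1): fills=none; bids=[#2:9@103] asks=[-]
After op 4 [order #3] limit_buy(price=100, qty=7): fills=none; bids=[#2:9@103 #3:7@100] asks=[-]
After op 5 [order #4] limit_sell(price=99, qty=5): fills=#2x#4:5@103; bids=[#2:4@103 #3:7@100] asks=[-]

Answer: bid=104 ask=-
bid=104 ask=-
bid=103 ask=-
bid=103 ask=-
bid=103 ask=-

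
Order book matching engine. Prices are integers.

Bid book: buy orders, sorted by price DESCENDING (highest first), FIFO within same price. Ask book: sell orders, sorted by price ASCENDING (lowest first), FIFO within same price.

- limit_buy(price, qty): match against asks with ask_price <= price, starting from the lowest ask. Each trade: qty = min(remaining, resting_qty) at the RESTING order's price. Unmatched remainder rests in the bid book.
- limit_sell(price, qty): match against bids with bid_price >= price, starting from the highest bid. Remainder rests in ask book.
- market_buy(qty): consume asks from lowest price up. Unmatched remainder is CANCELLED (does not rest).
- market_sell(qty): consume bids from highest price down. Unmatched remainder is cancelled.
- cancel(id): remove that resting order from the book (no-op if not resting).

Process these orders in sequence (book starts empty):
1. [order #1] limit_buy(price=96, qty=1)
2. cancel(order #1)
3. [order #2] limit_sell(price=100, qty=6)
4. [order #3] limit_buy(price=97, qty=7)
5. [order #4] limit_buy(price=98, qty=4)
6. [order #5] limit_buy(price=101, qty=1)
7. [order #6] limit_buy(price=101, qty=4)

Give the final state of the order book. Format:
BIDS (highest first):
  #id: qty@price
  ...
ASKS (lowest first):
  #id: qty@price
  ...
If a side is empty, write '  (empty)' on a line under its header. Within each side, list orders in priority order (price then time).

After op 1 [order #1] limit_buy(price=96, qty=1): fills=none; bids=[#1:1@96] asks=[-]
After op 2 cancel(order #1): fills=none; bids=[-] asks=[-]
After op 3 [order #2] limit_sell(price=100, qty=6): fills=none; bids=[-] asks=[#2:6@100]
After op 4 [order #3] limit_buy(price=97, qty=7): fills=none; bids=[#3:7@97] asks=[#2:6@100]
After op 5 [order #4] limit_buy(price=98, qty=4): fills=none; bids=[#4:4@98 #3:7@97] asks=[#2:6@100]
After op 6 [order #5] limit_buy(price=101, qty=1): fills=#5x#2:1@100; bids=[#4:4@98 #3:7@97] asks=[#2:5@100]
After op 7 [order #6] limit_buy(price=101, qty=4): fills=#6x#2:4@100; bids=[#4:4@98 #3:7@97] asks=[#2:1@100]

Answer: BIDS (highest first):
  #4: 4@98
  #3: 7@97
ASKS (lowest first):
  #2: 1@100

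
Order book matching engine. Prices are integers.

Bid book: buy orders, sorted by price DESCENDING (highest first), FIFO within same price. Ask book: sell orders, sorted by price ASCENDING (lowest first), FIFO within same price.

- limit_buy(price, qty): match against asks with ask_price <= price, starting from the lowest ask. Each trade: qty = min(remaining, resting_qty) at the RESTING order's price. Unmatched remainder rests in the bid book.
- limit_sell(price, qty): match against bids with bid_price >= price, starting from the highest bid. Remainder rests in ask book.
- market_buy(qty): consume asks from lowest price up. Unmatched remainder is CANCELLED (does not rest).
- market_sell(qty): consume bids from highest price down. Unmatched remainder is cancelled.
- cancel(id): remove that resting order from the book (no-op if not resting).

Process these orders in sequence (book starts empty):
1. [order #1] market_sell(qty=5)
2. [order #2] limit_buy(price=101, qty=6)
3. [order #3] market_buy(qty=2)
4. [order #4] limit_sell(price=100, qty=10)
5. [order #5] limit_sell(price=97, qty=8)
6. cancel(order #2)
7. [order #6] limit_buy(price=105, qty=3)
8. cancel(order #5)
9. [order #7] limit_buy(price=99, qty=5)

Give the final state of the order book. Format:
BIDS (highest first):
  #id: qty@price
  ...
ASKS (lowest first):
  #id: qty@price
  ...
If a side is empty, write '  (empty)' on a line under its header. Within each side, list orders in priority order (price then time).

Answer: BIDS (highest first):
  #7: 5@99
ASKS (lowest first):
  #4: 4@100

Derivation:
After op 1 [order #1] market_sell(qty=5): fills=none; bids=[-] asks=[-]
After op 2 [order #2] limit_buy(price=101, qty=6): fills=none; bids=[#2:6@101] asks=[-]
After op 3 [order #3] market_buy(qty=2): fills=none; bids=[#2:6@101] asks=[-]
After op 4 [order #4] limit_sell(price=100, qty=10): fills=#2x#4:6@101; bids=[-] asks=[#4:4@100]
After op 5 [order #5] limit_sell(price=97, qty=8): fills=none; bids=[-] asks=[#5:8@97 #4:4@100]
After op 6 cancel(order #2): fills=none; bids=[-] asks=[#5:8@97 #4:4@100]
After op 7 [order #6] limit_buy(price=105, qty=3): fills=#6x#5:3@97; bids=[-] asks=[#5:5@97 #4:4@100]
After op 8 cancel(order #5): fills=none; bids=[-] asks=[#4:4@100]
After op 9 [order #7] limit_buy(price=99, qty=5): fills=none; bids=[#7:5@99] asks=[#4:4@100]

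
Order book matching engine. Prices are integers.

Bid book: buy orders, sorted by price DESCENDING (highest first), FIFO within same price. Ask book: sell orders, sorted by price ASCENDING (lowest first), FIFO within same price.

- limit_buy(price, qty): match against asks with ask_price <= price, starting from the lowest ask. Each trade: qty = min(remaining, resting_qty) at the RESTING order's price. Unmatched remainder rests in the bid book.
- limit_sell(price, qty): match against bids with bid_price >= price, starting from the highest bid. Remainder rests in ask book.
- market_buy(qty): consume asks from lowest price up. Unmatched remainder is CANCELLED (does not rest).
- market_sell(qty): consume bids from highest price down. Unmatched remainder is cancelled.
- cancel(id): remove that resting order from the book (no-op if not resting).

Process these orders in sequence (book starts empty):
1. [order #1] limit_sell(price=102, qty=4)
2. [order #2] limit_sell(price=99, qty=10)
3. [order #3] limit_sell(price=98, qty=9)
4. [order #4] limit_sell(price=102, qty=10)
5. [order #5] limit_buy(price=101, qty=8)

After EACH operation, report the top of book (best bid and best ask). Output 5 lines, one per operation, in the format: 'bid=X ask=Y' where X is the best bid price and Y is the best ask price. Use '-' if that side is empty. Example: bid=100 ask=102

After op 1 [order #1] limit_sell(price=102, qty=4): fills=none; bids=[-] asks=[#1:4@102]
After op 2 [order #2] limit_sell(price=99, qty=10): fills=none; bids=[-] asks=[#2:10@99 #1:4@102]
After op 3 [order #3] limit_sell(price=98, qty=9): fills=none; bids=[-] asks=[#3:9@98 #2:10@99 #1:4@102]
After op 4 [order #4] limit_sell(price=102, qty=10): fills=none; bids=[-] asks=[#3:9@98 #2:10@99 #1:4@102 #4:10@102]
After op 5 [order #5] limit_buy(price=101, qty=8): fills=#5x#3:8@98; bids=[-] asks=[#3:1@98 #2:10@99 #1:4@102 #4:10@102]

Answer: bid=- ask=102
bid=- ask=99
bid=- ask=98
bid=- ask=98
bid=- ask=98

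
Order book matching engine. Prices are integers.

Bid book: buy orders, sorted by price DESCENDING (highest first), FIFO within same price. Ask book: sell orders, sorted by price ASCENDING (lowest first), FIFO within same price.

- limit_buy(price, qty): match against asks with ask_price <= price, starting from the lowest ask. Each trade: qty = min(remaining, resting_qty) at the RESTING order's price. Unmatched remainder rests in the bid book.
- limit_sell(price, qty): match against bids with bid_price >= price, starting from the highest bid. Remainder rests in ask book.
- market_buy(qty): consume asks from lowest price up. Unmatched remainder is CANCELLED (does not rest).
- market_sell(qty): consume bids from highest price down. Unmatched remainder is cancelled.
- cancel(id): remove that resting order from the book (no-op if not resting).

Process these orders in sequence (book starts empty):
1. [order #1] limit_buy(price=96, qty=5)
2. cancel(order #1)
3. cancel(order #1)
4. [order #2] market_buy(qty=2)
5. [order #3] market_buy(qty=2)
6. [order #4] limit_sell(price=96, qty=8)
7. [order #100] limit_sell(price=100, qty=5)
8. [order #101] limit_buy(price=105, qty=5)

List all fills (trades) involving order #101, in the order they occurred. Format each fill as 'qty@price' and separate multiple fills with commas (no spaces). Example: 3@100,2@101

Answer: 5@96

Derivation:
After op 1 [order #1] limit_buy(price=96, qty=5): fills=none; bids=[#1:5@96] asks=[-]
After op 2 cancel(order #1): fills=none; bids=[-] asks=[-]
After op 3 cancel(order #1): fills=none; bids=[-] asks=[-]
After op 4 [order #2] market_buy(qty=2): fills=none; bids=[-] asks=[-]
After op 5 [order #3] market_buy(qty=2): fills=none; bids=[-] asks=[-]
After op 6 [order #4] limit_sell(price=96, qty=8): fills=none; bids=[-] asks=[#4:8@96]
After op 7 [order #100] limit_sell(price=100, qty=5): fills=none; bids=[-] asks=[#4:8@96 #100:5@100]
After op 8 [order #101] limit_buy(price=105, qty=5): fills=#101x#4:5@96; bids=[-] asks=[#4:3@96 #100:5@100]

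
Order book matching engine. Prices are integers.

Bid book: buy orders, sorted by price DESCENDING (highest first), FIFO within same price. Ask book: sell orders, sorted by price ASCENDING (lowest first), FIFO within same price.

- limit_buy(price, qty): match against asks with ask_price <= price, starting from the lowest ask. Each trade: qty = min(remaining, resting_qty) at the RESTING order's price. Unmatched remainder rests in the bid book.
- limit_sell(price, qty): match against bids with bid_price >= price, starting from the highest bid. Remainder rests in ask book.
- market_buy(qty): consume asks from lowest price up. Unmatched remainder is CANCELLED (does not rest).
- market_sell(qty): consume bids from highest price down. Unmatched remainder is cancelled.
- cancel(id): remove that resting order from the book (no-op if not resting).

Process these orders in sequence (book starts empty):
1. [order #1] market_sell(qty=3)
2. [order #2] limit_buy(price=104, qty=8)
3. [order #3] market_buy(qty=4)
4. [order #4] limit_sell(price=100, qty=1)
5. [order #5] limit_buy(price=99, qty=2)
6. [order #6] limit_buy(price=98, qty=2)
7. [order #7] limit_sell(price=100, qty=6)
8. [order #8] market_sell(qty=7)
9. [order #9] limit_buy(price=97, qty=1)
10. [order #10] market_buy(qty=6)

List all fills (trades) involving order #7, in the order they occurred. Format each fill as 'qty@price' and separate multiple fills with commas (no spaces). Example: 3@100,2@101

Answer: 6@104

Derivation:
After op 1 [order #1] market_sell(qty=3): fills=none; bids=[-] asks=[-]
After op 2 [order #2] limit_buy(price=104, qty=8): fills=none; bids=[#2:8@104] asks=[-]
After op 3 [order #3] market_buy(qty=4): fills=none; bids=[#2:8@104] asks=[-]
After op 4 [order #4] limit_sell(price=100, qty=1): fills=#2x#4:1@104; bids=[#2:7@104] asks=[-]
After op 5 [order #5] limit_buy(price=99, qty=2): fills=none; bids=[#2:7@104 #5:2@99] asks=[-]
After op 6 [order #6] limit_buy(price=98, qty=2): fills=none; bids=[#2:7@104 #5:2@99 #6:2@98] asks=[-]
After op 7 [order #7] limit_sell(price=100, qty=6): fills=#2x#7:6@104; bids=[#2:1@104 #5:2@99 #6:2@98] asks=[-]
After op 8 [order #8] market_sell(qty=7): fills=#2x#8:1@104 #5x#8:2@99 #6x#8:2@98; bids=[-] asks=[-]
After op 9 [order #9] limit_buy(price=97, qty=1): fills=none; bids=[#9:1@97] asks=[-]
After op 10 [order #10] market_buy(qty=6): fills=none; bids=[#9:1@97] asks=[-]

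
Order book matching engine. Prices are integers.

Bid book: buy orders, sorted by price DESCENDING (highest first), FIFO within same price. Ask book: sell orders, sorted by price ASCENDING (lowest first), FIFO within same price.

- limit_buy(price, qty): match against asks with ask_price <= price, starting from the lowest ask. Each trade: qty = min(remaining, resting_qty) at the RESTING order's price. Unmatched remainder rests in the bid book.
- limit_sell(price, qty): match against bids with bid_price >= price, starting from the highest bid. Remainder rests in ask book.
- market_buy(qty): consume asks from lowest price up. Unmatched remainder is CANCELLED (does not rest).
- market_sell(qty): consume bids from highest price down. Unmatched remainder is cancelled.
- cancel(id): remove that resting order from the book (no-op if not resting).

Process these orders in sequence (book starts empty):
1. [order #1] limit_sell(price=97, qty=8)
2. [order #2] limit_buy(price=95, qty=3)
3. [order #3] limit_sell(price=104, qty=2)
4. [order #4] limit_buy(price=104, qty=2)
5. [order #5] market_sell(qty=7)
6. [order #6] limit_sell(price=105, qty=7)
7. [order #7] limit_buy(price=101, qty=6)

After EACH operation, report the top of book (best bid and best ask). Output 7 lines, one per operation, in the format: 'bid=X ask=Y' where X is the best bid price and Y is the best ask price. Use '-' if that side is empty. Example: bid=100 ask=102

Answer: bid=- ask=97
bid=95 ask=97
bid=95 ask=97
bid=95 ask=97
bid=- ask=97
bid=- ask=97
bid=- ask=104

Derivation:
After op 1 [order #1] limit_sell(price=97, qty=8): fills=none; bids=[-] asks=[#1:8@97]
After op 2 [order #2] limit_buy(price=95, qty=3): fills=none; bids=[#2:3@95] asks=[#1:8@97]
After op 3 [order #3] limit_sell(price=104, qty=2): fills=none; bids=[#2:3@95] asks=[#1:8@97 #3:2@104]
After op 4 [order #4] limit_buy(price=104, qty=2): fills=#4x#1:2@97; bids=[#2:3@95] asks=[#1:6@97 #3:2@104]
After op 5 [order #5] market_sell(qty=7): fills=#2x#5:3@95; bids=[-] asks=[#1:6@97 #3:2@104]
After op 6 [order #6] limit_sell(price=105, qty=7): fills=none; bids=[-] asks=[#1:6@97 #3:2@104 #6:7@105]
After op 7 [order #7] limit_buy(price=101, qty=6): fills=#7x#1:6@97; bids=[-] asks=[#3:2@104 #6:7@105]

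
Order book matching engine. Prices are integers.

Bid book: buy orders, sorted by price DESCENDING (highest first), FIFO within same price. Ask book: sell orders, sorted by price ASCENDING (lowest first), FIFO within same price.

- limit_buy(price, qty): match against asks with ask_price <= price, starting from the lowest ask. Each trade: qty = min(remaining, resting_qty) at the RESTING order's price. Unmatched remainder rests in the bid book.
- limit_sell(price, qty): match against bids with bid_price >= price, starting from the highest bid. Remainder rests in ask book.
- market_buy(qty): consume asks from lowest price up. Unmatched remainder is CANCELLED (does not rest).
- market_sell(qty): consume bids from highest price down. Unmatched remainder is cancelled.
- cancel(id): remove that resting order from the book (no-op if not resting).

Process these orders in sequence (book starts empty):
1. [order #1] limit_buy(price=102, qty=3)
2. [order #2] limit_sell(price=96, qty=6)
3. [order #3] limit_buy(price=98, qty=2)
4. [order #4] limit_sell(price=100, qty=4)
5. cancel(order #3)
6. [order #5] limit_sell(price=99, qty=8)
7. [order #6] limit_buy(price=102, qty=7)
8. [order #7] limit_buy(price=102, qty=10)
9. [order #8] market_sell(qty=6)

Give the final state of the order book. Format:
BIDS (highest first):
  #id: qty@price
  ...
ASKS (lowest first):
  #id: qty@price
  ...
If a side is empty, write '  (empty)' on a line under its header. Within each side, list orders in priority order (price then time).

Answer: BIDS (highest first):
  (empty)
ASKS (lowest first):
  (empty)

Derivation:
After op 1 [order #1] limit_buy(price=102, qty=3): fills=none; bids=[#1:3@102] asks=[-]
After op 2 [order #2] limit_sell(price=96, qty=6): fills=#1x#2:3@102; bids=[-] asks=[#2:3@96]
After op 3 [order #3] limit_buy(price=98, qty=2): fills=#3x#2:2@96; bids=[-] asks=[#2:1@96]
After op 4 [order #4] limit_sell(price=100, qty=4): fills=none; bids=[-] asks=[#2:1@96 #4:4@100]
After op 5 cancel(order #3): fills=none; bids=[-] asks=[#2:1@96 #4:4@100]
After op 6 [order #5] limit_sell(price=99, qty=8): fills=none; bids=[-] asks=[#2:1@96 #5:8@99 #4:4@100]
After op 7 [order #6] limit_buy(price=102, qty=7): fills=#6x#2:1@96 #6x#5:6@99; bids=[-] asks=[#5:2@99 #4:4@100]
After op 8 [order #7] limit_buy(price=102, qty=10): fills=#7x#5:2@99 #7x#4:4@100; bids=[#7:4@102] asks=[-]
After op 9 [order #8] market_sell(qty=6): fills=#7x#8:4@102; bids=[-] asks=[-]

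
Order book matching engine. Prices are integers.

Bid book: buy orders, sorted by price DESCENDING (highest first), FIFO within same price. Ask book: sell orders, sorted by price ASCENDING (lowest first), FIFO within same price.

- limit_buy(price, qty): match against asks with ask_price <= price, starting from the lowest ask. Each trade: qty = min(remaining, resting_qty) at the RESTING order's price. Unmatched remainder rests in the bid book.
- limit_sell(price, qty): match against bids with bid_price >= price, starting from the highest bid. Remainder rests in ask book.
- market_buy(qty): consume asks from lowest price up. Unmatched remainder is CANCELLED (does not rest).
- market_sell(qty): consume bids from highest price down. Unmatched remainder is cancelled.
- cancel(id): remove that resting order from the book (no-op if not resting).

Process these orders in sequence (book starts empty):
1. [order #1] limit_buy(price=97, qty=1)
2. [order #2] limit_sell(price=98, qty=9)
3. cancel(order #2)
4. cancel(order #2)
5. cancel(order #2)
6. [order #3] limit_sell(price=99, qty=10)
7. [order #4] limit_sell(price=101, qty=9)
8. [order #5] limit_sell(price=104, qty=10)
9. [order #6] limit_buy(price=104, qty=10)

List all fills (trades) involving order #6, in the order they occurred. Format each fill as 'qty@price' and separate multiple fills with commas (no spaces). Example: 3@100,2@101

After op 1 [order #1] limit_buy(price=97, qty=1): fills=none; bids=[#1:1@97] asks=[-]
After op 2 [order #2] limit_sell(price=98, qty=9): fills=none; bids=[#1:1@97] asks=[#2:9@98]
After op 3 cancel(order #2): fills=none; bids=[#1:1@97] asks=[-]
After op 4 cancel(order #2): fills=none; bids=[#1:1@97] asks=[-]
After op 5 cancel(order #2): fills=none; bids=[#1:1@97] asks=[-]
After op 6 [order #3] limit_sell(price=99, qty=10): fills=none; bids=[#1:1@97] asks=[#3:10@99]
After op 7 [order #4] limit_sell(price=101, qty=9): fills=none; bids=[#1:1@97] asks=[#3:10@99 #4:9@101]
After op 8 [order #5] limit_sell(price=104, qty=10): fills=none; bids=[#1:1@97] asks=[#3:10@99 #4:9@101 #5:10@104]
After op 9 [order #6] limit_buy(price=104, qty=10): fills=#6x#3:10@99; bids=[#1:1@97] asks=[#4:9@101 #5:10@104]

Answer: 10@99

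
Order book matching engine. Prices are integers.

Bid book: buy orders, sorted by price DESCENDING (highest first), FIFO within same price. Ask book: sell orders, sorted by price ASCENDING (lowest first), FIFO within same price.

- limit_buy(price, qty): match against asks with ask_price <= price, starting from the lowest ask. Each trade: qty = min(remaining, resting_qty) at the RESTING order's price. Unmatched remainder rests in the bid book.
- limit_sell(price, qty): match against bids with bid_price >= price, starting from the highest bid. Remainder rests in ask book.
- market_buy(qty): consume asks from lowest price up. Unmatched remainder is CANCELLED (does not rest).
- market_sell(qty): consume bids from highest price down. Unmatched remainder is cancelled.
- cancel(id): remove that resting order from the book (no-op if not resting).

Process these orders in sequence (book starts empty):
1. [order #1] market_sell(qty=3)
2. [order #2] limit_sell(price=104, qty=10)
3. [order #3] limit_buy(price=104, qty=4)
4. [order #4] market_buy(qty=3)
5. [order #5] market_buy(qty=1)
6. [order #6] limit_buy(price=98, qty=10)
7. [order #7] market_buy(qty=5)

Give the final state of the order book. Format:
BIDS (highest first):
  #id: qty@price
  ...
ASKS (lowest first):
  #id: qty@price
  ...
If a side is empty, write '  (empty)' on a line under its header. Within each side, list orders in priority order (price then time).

Answer: BIDS (highest first):
  #6: 10@98
ASKS (lowest first):
  (empty)

Derivation:
After op 1 [order #1] market_sell(qty=3): fills=none; bids=[-] asks=[-]
After op 2 [order #2] limit_sell(price=104, qty=10): fills=none; bids=[-] asks=[#2:10@104]
After op 3 [order #3] limit_buy(price=104, qty=4): fills=#3x#2:4@104; bids=[-] asks=[#2:6@104]
After op 4 [order #4] market_buy(qty=3): fills=#4x#2:3@104; bids=[-] asks=[#2:3@104]
After op 5 [order #5] market_buy(qty=1): fills=#5x#2:1@104; bids=[-] asks=[#2:2@104]
After op 6 [order #6] limit_buy(price=98, qty=10): fills=none; bids=[#6:10@98] asks=[#2:2@104]
After op 7 [order #7] market_buy(qty=5): fills=#7x#2:2@104; bids=[#6:10@98] asks=[-]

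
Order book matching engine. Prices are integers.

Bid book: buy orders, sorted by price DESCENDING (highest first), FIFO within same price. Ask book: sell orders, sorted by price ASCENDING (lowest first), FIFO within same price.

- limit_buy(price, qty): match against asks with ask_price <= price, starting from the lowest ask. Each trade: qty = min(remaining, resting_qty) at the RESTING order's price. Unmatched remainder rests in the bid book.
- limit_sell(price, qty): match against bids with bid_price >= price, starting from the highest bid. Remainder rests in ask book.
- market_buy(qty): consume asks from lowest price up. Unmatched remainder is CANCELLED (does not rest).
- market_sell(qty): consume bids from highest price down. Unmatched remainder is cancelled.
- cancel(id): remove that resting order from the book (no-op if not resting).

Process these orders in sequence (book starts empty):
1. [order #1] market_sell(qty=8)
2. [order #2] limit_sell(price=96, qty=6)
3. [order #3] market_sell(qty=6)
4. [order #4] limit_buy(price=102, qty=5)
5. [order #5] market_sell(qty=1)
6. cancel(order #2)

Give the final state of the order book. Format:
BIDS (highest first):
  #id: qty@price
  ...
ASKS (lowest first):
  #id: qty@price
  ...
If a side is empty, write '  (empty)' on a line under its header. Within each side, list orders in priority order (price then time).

Answer: BIDS (highest first):
  (empty)
ASKS (lowest first):
  (empty)

Derivation:
After op 1 [order #1] market_sell(qty=8): fills=none; bids=[-] asks=[-]
After op 2 [order #2] limit_sell(price=96, qty=6): fills=none; bids=[-] asks=[#2:6@96]
After op 3 [order #3] market_sell(qty=6): fills=none; bids=[-] asks=[#2:6@96]
After op 4 [order #4] limit_buy(price=102, qty=5): fills=#4x#2:5@96; bids=[-] asks=[#2:1@96]
After op 5 [order #5] market_sell(qty=1): fills=none; bids=[-] asks=[#2:1@96]
After op 6 cancel(order #2): fills=none; bids=[-] asks=[-]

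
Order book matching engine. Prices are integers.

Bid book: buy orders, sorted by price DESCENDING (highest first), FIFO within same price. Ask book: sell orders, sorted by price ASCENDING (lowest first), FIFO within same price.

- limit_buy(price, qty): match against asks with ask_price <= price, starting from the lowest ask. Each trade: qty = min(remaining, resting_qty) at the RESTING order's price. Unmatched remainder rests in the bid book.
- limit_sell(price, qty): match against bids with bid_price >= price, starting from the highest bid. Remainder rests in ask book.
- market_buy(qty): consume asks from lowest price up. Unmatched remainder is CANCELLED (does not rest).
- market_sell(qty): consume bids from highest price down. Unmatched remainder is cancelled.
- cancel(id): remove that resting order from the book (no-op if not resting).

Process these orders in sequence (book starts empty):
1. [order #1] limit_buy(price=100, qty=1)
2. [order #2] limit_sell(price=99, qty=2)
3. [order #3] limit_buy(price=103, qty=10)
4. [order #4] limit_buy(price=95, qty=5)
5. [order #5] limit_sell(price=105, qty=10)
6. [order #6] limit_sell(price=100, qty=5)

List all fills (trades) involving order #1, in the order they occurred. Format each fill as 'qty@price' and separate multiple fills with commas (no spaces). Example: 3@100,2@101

After op 1 [order #1] limit_buy(price=100, qty=1): fills=none; bids=[#1:1@100] asks=[-]
After op 2 [order #2] limit_sell(price=99, qty=2): fills=#1x#2:1@100; bids=[-] asks=[#2:1@99]
After op 3 [order #3] limit_buy(price=103, qty=10): fills=#3x#2:1@99; bids=[#3:9@103] asks=[-]
After op 4 [order #4] limit_buy(price=95, qty=5): fills=none; bids=[#3:9@103 #4:5@95] asks=[-]
After op 5 [order #5] limit_sell(price=105, qty=10): fills=none; bids=[#3:9@103 #4:5@95] asks=[#5:10@105]
After op 6 [order #6] limit_sell(price=100, qty=5): fills=#3x#6:5@103; bids=[#3:4@103 #4:5@95] asks=[#5:10@105]

Answer: 1@100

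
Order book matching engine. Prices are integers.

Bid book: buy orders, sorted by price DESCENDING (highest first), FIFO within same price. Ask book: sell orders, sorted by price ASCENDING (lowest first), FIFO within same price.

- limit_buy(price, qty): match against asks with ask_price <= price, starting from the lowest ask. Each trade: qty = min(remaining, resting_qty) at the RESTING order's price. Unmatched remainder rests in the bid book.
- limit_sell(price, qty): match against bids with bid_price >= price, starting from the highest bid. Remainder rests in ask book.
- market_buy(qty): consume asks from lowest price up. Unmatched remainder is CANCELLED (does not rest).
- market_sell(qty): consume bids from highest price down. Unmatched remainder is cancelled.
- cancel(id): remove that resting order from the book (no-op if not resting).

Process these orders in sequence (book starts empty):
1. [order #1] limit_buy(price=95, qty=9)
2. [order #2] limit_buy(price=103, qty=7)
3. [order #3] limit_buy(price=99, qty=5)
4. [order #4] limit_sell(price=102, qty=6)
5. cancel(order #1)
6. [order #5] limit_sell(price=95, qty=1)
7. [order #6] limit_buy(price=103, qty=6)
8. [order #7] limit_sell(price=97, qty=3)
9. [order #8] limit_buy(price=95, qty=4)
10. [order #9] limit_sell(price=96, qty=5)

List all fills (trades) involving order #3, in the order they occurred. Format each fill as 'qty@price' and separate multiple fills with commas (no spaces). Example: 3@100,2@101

Answer: 2@99

Derivation:
After op 1 [order #1] limit_buy(price=95, qty=9): fills=none; bids=[#1:9@95] asks=[-]
After op 2 [order #2] limit_buy(price=103, qty=7): fills=none; bids=[#2:7@103 #1:9@95] asks=[-]
After op 3 [order #3] limit_buy(price=99, qty=5): fills=none; bids=[#2:7@103 #3:5@99 #1:9@95] asks=[-]
After op 4 [order #4] limit_sell(price=102, qty=6): fills=#2x#4:6@103; bids=[#2:1@103 #3:5@99 #1:9@95] asks=[-]
After op 5 cancel(order #1): fills=none; bids=[#2:1@103 #3:5@99] asks=[-]
After op 6 [order #5] limit_sell(price=95, qty=1): fills=#2x#5:1@103; bids=[#3:5@99] asks=[-]
After op 7 [order #6] limit_buy(price=103, qty=6): fills=none; bids=[#6:6@103 #3:5@99] asks=[-]
After op 8 [order #7] limit_sell(price=97, qty=3): fills=#6x#7:3@103; bids=[#6:3@103 #3:5@99] asks=[-]
After op 9 [order #8] limit_buy(price=95, qty=4): fills=none; bids=[#6:3@103 #3:5@99 #8:4@95] asks=[-]
After op 10 [order #9] limit_sell(price=96, qty=5): fills=#6x#9:3@103 #3x#9:2@99; bids=[#3:3@99 #8:4@95] asks=[-]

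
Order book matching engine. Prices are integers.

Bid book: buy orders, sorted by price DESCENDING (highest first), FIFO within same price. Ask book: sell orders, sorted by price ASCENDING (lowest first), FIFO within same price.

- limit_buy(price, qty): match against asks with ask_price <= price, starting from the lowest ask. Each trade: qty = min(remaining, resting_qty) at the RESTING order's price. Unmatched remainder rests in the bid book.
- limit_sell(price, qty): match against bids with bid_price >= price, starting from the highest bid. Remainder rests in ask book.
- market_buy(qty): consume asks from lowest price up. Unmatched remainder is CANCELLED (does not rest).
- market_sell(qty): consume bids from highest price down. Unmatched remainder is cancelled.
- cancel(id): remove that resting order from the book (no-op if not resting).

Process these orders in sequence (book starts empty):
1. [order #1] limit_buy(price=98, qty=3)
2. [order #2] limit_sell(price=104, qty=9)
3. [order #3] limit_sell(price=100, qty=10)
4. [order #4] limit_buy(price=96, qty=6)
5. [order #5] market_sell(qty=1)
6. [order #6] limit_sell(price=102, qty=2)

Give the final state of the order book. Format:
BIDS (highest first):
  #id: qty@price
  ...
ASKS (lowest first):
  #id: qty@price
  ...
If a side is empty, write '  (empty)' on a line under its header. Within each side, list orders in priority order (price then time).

Answer: BIDS (highest first):
  #1: 2@98
  #4: 6@96
ASKS (lowest first):
  #3: 10@100
  #6: 2@102
  #2: 9@104

Derivation:
After op 1 [order #1] limit_buy(price=98, qty=3): fills=none; bids=[#1:3@98] asks=[-]
After op 2 [order #2] limit_sell(price=104, qty=9): fills=none; bids=[#1:3@98] asks=[#2:9@104]
After op 3 [order #3] limit_sell(price=100, qty=10): fills=none; bids=[#1:3@98] asks=[#3:10@100 #2:9@104]
After op 4 [order #4] limit_buy(price=96, qty=6): fills=none; bids=[#1:3@98 #4:6@96] asks=[#3:10@100 #2:9@104]
After op 5 [order #5] market_sell(qty=1): fills=#1x#5:1@98; bids=[#1:2@98 #4:6@96] asks=[#3:10@100 #2:9@104]
After op 6 [order #6] limit_sell(price=102, qty=2): fills=none; bids=[#1:2@98 #4:6@96] asks=[#3:10@100 #6:2@102 #2:9@104]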